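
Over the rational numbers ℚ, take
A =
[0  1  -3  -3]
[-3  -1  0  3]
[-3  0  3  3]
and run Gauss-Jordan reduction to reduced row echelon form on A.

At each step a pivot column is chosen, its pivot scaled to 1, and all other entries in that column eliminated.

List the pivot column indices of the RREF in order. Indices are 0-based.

pivot columns: 0, 1, 2

pivot(0,0): swap R0↔R1
pivot(0,0)=-3: scale R0 → (1, 1/3, 0, -1)
  clear (2,0): R2 −= (-3)R0 → (0, 1, 3, 0)
pivot(1,1)=1: scale R1 → (0, 1, -3, -3)
  clear (0,1): R0 −= (1/3)R1 → (1, 0, 1, 0)
  clear (2,1): R2 −= (1)R1 → (0, 0, 6, 3)
pivot(2,2)=6: scale R2 → (0, 0, 1, 1/2)
  clear (0,2): R0 −= (1)R2 → (1, 0, 0, -1/2)
  clear (1,2): R1 −= (-3)R2 → (0, 1, 0, -3/2)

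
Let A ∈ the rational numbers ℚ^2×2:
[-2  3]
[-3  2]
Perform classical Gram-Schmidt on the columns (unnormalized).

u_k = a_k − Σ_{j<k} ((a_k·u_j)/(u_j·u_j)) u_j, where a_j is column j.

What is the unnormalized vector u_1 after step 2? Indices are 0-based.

u_1 = (15/13, -10/13)

Step 1: u_0 = a_0 = (-2, -3).
Step 2: u_1 = a_1 − (-12/13)·u_0 = (15/13, -10/13).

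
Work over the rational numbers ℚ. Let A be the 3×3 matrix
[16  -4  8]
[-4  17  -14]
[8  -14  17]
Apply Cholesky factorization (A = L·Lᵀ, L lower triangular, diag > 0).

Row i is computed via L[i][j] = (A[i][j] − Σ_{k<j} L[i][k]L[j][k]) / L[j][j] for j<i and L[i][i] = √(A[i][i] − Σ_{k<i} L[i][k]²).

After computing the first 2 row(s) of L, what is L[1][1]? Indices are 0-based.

L[1][1] = 4

Step 1: L[0][0] = √(16) = 4.
  L[1][0] = (-4) / L[0][0] = -1.
Step 2: L[1][1] = √(16) = 4.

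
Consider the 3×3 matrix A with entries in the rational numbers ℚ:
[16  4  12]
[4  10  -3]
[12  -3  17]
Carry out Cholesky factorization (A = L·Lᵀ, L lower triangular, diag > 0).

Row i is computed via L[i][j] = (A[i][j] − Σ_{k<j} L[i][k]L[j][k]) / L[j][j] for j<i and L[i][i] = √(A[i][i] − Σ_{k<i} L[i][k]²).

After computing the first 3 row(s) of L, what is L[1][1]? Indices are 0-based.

Step 1: L[0][0] = √(16) = 4.
  L[1][0] = (4) / L[0][0] = 1.
Step 2: L[1][1] = √(9) = 3.
  L[2][0] = (12) / L[0][0] = 3.
  L[2][1] = (-6) / L[1][1] = -2.
Step 3: L[2][2] = √(4) = 2.

L[1][1] = 3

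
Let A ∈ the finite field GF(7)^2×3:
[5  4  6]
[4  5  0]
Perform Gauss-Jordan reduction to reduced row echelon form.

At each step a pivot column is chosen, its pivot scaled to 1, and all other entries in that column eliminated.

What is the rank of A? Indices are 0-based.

rank = 2

[1] R0 /= 5  ⇒  (1, 5, 4)
     R1 -= 4·R0  ⇒  (0, 6, 5)
[2] R1 /= 6  ⇒  (0, 1, 2)
     R0 -= 5·R1  ⇒  (1, 0, 1)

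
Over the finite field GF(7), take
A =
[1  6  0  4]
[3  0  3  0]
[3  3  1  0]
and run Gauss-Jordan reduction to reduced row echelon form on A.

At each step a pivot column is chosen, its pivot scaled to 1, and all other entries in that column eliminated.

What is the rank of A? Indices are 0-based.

step 1: normalize row 0 (÷1) = (1, 6, 0, 4)
  row 1: subtract 3×row0 = (0, 3, 3, 2)
  row 2: subtract 3×row0 = (0, 6, 1, 2)
step 2: normalize row 1 (÷3) = (0, 1, 1, 3)
  row 0: subtract 6×row1 = (1, 0, 1, 0)
  row 2: subtract 6×row1 = (0, 0, 2, 5)
step 3: normalize row 2 (÷2) = (0, 0, 1, 6)
  row 0: subtract 1×row2 = (1, 0, 0, 1)
  row 1: subtract 1×row2 = (0, 1, 0, 4)

rank = 3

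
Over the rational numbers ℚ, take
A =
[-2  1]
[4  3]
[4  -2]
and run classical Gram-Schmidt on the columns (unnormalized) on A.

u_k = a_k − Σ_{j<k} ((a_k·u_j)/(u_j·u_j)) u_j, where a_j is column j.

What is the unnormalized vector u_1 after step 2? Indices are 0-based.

Step 1: u_0 = a_0 = (-2, 4, 4).
Step 2: u_1 = a_1 − (1/18)·u_0 = (10/9, 25/9, -20/9).

u_1 = (10/9, 25/9, -20/9)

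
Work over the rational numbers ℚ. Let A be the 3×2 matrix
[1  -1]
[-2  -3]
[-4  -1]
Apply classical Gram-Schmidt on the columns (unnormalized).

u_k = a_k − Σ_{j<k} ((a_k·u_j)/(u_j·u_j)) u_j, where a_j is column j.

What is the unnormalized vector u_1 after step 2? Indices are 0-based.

u_1 = (-10/7, -15/7, 5/7)

Step 1: u_0 = a_0 = (1, -2, -4).
Step 2: u_1 = a_1 − (3/7)·u_0 = (-10/7, -15/7, 5/7).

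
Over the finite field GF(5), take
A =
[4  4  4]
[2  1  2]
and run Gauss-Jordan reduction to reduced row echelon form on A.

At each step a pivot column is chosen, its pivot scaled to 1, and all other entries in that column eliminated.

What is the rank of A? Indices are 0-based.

pivot(0,0)=4: scale R0 → (1, 1, 1)
  clear (1,0): R1 −= (2)R0 → (0, 4, 0)
pivot(1,1)=4: scale R1 → (0, 1, 0)
  clear (0,1): R0 −= (1)R1 → (1, 0, 1)

rank = 2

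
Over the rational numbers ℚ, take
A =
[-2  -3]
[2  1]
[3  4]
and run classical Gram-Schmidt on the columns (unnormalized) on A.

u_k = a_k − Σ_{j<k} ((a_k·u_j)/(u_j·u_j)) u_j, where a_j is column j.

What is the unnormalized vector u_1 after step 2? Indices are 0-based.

Step 1: u_0 = a_0 = (-2, 2, 3).
Step 2: u_1 = a_1 − (20/17)·u_0 = (-11/17, -23/17, 8/17).

u_1 = (-11/17, -23/17, 8/17)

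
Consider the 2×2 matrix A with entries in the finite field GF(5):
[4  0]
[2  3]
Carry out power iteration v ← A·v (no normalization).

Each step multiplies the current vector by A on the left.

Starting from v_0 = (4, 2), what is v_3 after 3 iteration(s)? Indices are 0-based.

v_0 = (4, 2).
v_1 = A·v_0 = (1, 4).
v_2 = A·v_1 = (4, 4).
v_3 = A·v_2 = (1, 0).

v_3 = (1, 0)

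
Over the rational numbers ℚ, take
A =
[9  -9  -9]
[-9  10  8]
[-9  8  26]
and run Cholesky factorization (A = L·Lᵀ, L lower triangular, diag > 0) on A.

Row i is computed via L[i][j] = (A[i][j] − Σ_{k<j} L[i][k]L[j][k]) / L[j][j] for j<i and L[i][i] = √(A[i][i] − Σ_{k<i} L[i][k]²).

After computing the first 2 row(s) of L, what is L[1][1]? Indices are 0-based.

Step 1: L[0][0] = √(9) = 3.
  L[1][0] = (-9) / L[0][0] = -3.
Step 2: L[1][1] = √(1) = 1.

L[1][1] = 1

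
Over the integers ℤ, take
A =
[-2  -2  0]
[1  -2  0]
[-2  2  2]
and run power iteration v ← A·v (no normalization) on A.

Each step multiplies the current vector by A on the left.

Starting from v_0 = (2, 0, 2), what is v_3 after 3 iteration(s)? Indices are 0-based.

v_0 = (2, 0, 2).
v_1 = A·v_0 = (-4, 2, 0).
v_2 = A·v_1 = (4, -8, 12).
v_3 = A·v_2 = (8, 20, 0).

v_3 = (8, 20, 0)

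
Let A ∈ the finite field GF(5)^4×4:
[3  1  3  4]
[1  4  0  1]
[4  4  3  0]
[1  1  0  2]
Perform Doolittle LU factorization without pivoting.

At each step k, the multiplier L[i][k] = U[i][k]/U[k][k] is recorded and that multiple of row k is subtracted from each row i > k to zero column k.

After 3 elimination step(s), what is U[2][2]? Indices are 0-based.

U[2][2] = 2

[col 0] pivot 3
  R1 -= 2*R0 → (0, 2, 4, 3)  (L[1][0] := 2)
  R2 -= 3*R0 → (0, 1, 4, 3)  (L[2][0] := 3)
  R3 -= 2*R0 → (0, 4, 4, 4)  (L[3][0] := 2)
[col 1] pivot 2
  R2 -= 3*R1 → (0, 0, 2, 4)  (L[2][1] := 3)
  R3 -= 2*R1 → (0, 0, 1, 3)  (L[3][1] := 2)
[col 2] pivot 2
  R3 -= 3*R2 → (0, 0, 0, 1)  (L[3][2] := 3)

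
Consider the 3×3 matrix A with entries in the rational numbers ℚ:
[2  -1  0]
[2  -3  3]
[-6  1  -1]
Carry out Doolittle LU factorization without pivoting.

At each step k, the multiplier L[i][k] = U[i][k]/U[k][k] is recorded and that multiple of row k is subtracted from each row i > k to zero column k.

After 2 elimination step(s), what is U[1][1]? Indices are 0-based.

U[1][1] = -2

k=0: U[0][0]=2
  eliminate (1,0): mult=1, new row 1: (0, -2, 3); set L[1][0]=1
  eliminate (2,0): mult=-3, new row 2: (0, -2, -1); set L[2][0]=-3
k=1: U[1][1]=-2
  eliminate (2,1): mult=1, new row 2: (0, 0, -4); set L[2][1]=1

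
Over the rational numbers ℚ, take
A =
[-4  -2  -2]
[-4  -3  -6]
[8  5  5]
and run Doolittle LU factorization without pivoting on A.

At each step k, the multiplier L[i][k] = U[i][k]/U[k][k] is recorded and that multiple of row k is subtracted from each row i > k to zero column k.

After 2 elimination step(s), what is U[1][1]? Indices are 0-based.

U[1][1] = -1

[col 0] pivot -4
  R1 -= 1*R0 → (0, -1, -4)  (L[1][0] := 1)
  R2 -= -2*R0 → (0, 1, 1)  (L[2][0] := -2)
[col 1] pivot -1
  R2 -= -1*R1 → (0, 0, -3)  (L[2][1] := -1)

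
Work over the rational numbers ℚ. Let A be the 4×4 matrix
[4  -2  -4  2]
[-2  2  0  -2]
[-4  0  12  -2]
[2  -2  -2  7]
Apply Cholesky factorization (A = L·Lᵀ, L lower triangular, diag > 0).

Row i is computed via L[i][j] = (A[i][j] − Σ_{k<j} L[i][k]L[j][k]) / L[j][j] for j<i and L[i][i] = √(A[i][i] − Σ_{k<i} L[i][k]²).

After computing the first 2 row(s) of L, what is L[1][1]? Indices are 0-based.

Step 1: L[0][0] = √(4) = 2.
  L[1][0] = (-2) / L[0][0] = -1.
Step 2: L[1][1] = √(1) = 1.

L[1][1] = 1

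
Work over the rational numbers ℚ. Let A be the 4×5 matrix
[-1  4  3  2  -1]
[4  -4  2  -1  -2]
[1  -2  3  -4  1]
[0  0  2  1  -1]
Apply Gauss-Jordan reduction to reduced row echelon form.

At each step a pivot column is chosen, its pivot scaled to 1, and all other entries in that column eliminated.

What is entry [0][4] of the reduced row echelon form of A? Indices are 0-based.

M[0][4] = -9/20

step 1: normalize row 0 (÷-1) = (1, -4, -3, -2, 1)
  row 1: subtract 4×row0 = (0, 12, 14, 7, -6)
  row 2: subtract 1×row0 = (0, 2, 6, -2, 0)
step 2: normalize row 1 (÷12) = (0, 1, 7/6, 7/12, -1/2)
  row 0: subtract -4×row1 = (1, 0, 5/3, 1/3, -1)
  row 2: subtract 2×row1 = (0, 0, 11/3, -19/6, 1)
step 3: normalize row 2 (÷11/3) = (0, 0, 1, -19/22, 3/11)
  row 0: subtract 5/3×row2 = (1, 0, 0, 39/22, -16/11)
  row 1: subtract 7/6×row2 = (0, 1, 0, 35/22, -9/11)
  row 3: subtract 2×row2 = (0, 0, 0, 30/11, -17/11)
step 4: normalize row 3 (÷30/11) = (0, 0, 0, 1, -17/30)
  row 0: subtract 39/22×row3 = (1, 0, 0, 0, -9/20)
  row 1: subtract 35/22×row3 = (0, 1, 0, 0, 1/12)
  row 2: subtract -19/22×row3 = (0, 0, 1, 0, -13/60)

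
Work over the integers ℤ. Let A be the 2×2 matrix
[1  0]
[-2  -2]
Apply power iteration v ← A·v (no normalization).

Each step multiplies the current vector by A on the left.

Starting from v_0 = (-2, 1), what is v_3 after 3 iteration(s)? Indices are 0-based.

v_3 = (-2, 4)

v_0 = (-2, 1).
v_1 = A·v_0 = (-2, 2).
v_2 = A·v_1 = (-2, 0).
v_3 = A·v_2 = (-2, 4).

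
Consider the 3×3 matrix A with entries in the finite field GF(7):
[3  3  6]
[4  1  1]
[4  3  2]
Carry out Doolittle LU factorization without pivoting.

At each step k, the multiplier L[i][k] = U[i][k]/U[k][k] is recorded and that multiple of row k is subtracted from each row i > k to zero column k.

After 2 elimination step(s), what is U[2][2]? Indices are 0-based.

U[2][2] = 1

Step 1: pivot at (0,0) is 3.
  row1 ← row1 − (6)·row0  ⇒  L[1][0]=6, U row1=(0, 4, 0)
  row2 ← row2 − (6)·row0  ⇒  L[2][0]=6, U row2=(0, 6, 1)
Step 2: pivot at (1,1) is 4.
  row2 ← row2 − (5)·row1  ⇒  L[2][1]=5, U row2=(0, 0, 1)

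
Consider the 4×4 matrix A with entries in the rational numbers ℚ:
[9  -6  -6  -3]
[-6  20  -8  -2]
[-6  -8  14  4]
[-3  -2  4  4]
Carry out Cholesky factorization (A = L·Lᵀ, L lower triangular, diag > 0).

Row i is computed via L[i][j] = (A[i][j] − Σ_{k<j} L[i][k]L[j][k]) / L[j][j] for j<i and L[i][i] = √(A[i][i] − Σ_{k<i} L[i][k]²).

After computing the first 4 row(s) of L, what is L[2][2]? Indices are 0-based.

L[2][2] = 1

Step 1: L[0][0] = √(9) = 3.
  L[1][0] = (-6) / L[0][0] = -2.
Step 2: L[1][1] = √(16) = 4.
  L[2][0] = (-6) / L[0][0] = -2.
  L[2][1] = (-12) / L[1][1] = -3.
Step 3: L[2][2] = √(1) = 1.
  L[3][0] = (-3) / L[0][0] = -1.
  L[3][1] = (-4) / L[1][1] = -1.
  L[3][2] = (-1) / L[2][2] = -1.
Step 4: L[3][3] = √(1) = 1.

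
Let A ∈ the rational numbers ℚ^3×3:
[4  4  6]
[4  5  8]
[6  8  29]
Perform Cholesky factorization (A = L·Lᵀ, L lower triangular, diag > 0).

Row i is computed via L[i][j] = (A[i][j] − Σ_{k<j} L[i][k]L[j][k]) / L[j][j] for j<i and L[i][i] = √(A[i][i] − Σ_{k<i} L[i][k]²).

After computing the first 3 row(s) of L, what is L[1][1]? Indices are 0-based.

L[1][1] = 1

Step 1: L[0][0] = √(4) = 2.
  L[1][0] = (4) / L[0][0] = 2.
Step 2: L[1][1] = √(1) = 1.
  L[2][0] = (6) / L[0][0] = 3.
  L[2][1] = (2) / L[1][1] = 2.
Step 3: L[2][2] = √(16) = 4.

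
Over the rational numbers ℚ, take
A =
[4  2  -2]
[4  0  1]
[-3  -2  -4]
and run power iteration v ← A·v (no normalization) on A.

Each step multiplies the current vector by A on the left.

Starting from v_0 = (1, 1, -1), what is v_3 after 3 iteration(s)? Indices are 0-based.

v_0 = (1, 1, -1).
v_1 = A·v_0 = (8, 3, -1).
v_2 = A·v_1 = (40, 31, -26).
v_3 = A·v_2 = (274, 134, -78).

v_3 = (274, 134, -78)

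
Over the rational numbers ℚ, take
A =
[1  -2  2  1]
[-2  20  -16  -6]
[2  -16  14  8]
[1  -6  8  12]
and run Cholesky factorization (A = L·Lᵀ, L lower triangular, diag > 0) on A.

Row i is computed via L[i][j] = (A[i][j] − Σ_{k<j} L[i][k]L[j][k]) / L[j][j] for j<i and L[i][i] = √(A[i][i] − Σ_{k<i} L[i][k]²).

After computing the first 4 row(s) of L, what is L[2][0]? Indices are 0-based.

Step 1: L[0][0] = √(1) = 1.
  L[1][0] = (-2) / L[0][0] = -2.
Step 2: L[1][1] = √(16) = 4.
  L[2][0] = (2) / L[0][0] = 2.
  L[2][1] = (-12) / L[1][1] = -3.
Step 3: L[2][2] = √(1) = 1.
  L[3][0] = (1) / L[0][0] = 1.
  L[3][1] = (-4) / L[1][1] = -1.
  L[3][2] = (3) / L[2][2] = 3.
Step 4: L[3][3] = √(1) = 1.

L[2][0] = 2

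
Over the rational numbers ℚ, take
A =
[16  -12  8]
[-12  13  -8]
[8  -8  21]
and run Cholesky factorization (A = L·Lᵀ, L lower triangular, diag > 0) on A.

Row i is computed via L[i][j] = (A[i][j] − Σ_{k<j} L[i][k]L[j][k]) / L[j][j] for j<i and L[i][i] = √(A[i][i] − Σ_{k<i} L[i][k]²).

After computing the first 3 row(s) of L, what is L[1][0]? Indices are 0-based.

Step 1: L[0][0] = √(16) = 4.
  L[1][0] = (-12) / L[0][0] = -3.
Step 2: L[1][1] = √(4) = 2.
  L[2][0] = (8) / L[0][0] = 2.
  L[2][1] = (-2) / L[1][1] = -1.
Step 3: L[2][2] = √(16) = 4.

L[1][0] = -3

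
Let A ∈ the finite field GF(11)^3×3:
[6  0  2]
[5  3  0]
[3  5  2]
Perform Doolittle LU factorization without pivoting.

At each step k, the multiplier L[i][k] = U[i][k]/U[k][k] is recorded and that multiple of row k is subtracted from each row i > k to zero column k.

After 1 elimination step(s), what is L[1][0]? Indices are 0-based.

[col 0] pivot 6
  R1 -= 10*R0 → (0, 3, 2)  (L[1][0] := 10)
  R2 -= 6*R0 → (0, 5, 1)  (L[2][0] := 6)

L[1][0] = 10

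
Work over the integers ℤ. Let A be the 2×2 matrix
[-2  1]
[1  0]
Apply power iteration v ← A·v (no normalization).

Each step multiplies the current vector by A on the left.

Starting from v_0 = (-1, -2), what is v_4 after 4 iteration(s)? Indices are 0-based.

v_0 = (-1, -2).
v_1 = A·v_0 = (0, -1).
v_2 = A·v_1 = (-1, 0).
v_3 = A·v_2 = (2, -1).
v_4 = A·v_3 = (-5, 2).

v_4 = (-5, 2)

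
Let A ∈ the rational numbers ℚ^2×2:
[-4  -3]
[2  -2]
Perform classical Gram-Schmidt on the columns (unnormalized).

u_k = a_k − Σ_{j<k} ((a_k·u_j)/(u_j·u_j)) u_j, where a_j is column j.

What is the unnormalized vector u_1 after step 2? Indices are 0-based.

u_1 = (-7/5, -14/5)

Step 1: u_0 = a_0 = (-4, 2).
Step 2: u_1 = a_1 − (2/5)·u_0 = (-7/5, -14/5).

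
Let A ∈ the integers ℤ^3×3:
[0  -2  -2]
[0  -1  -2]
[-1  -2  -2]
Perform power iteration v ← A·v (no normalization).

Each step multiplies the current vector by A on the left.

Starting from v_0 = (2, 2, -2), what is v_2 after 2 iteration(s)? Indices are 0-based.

v_2 = (0, 2, 0)

v_0 = (2, 2, -2).
v_1 = A·v_0 = (0, 2, -2).
v_2 = A·v_1 = (0, 2, 0).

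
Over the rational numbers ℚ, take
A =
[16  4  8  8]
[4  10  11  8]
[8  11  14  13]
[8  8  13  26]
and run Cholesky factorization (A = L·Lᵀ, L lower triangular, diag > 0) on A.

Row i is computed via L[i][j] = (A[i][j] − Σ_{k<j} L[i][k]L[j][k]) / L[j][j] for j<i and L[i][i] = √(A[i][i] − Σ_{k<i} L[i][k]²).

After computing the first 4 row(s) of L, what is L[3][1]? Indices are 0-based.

L[3][1] = 2

Step 1: L[0][0] = √(16) = 4.
  L[1][0] = (4) / L[0][0] = 1.
Step 2: L[1][1] = √(9) = 3.
  L[2][0] = (8) / L[0][0] = 2.
  L[2][1] = (9) / L[1][1] = 3.
Step 3: L[2][2] = √(1) = 1.
  L[3][0] = (8) / L[0][0] = 2.
  L[3][1] = (6) / L[1][1] = 2.
  L[3][2] = (3) / L[2][2] = 3.
Step 4: L[3][3] = √(9) = 3.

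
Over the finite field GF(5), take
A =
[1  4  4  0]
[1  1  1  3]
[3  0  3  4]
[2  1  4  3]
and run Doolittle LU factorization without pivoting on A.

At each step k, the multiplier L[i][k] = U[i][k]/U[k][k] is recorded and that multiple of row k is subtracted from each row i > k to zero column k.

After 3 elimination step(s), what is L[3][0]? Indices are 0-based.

k=0: U[0][0]=1
  eliminate (1,0): mult=1, new row 1: (0, 2, 2, 3); set L[1][0]=1
  eliminate (2,0): mult=3, new row 2: (0, 3, 1, 4); set L[2][0]=3
  eliminate (3,0): mult=2, new row 3: (0, 3, 1, 3); set L[3][0]=2
k=1: U[1][1]=2
  eliminate (2,1): mult=4, new row 2: (0, 0, 3, 2); set L[2][1]=4
  eliminate (3,1): mult=4, new row 3: (0, 0, 3, 1); set L[3][1]=4
k=2: U[2][2]=3
  eliminate (3,2): mult=1, new row 3: (0, 0, 0, 4); set L[3][2]=1

L[3][0] = 2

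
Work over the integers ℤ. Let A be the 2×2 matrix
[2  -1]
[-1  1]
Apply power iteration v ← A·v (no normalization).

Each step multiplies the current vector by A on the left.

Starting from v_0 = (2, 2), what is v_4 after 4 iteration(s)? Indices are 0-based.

v_0 = (2, 2).
v_1 = A·v_0 = (2, 0).
v_2 = A·v_1 = (4, -2).
v_3 = A·v_2 = (10, -6).
v_4 = A·v_3 = (26, -16).

v_4 = (26, -16)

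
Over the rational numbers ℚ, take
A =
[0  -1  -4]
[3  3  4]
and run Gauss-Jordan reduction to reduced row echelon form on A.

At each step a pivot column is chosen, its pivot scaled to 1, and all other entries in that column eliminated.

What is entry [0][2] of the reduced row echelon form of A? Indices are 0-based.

M[0][2] = -8/3

pivot(0,0): swap R0↔R1
pivot(0,0)=3: scale R0 → (1, 1, 4/3)
pivot(1,1)=-1: scale R1 → (0, 1, 4)
  clear (0,1): R0 −= (1)R1 → (1, 0, -8/3)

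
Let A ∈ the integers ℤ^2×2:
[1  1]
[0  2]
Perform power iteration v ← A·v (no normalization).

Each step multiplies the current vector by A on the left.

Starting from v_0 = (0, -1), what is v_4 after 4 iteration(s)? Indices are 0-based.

v_4 = (-15, -16)

v_0 = (0, -1).
v_1 = A·v_0 = (-1, -2).
v_2 = A·v_1 = (-3, -4).
v_3 = A·v_2 = (-7, -8).
v_4 = A·v_3 = (-15, -16).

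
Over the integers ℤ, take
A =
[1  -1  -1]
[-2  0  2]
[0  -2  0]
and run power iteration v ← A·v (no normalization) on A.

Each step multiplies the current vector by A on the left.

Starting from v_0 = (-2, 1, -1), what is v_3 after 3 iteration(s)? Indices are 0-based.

v_3 = (2, -4, 0)

v_0 = (-2, 1, -1).
v_1 = A·v_0 = (-2, 2, -2).
v_2 = A·v_1 = (-2, 0, -4).
v_3 = A·v_2 = (2, -4, 0).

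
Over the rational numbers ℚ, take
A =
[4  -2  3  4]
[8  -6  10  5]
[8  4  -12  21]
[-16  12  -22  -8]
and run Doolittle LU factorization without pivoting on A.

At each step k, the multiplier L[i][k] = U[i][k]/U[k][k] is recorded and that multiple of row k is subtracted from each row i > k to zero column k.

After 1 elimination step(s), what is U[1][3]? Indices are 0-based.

k=0: U[0][0]=4
  eliminate (1,0): mult=2, new row 1: (0, -2, 4, -3); set L[1][0]=2
  eliminate (2,0): mult=2, new row 2: (0, 8, -18, 13); set L[2][0]=2
  eliminate (3,0): mult=-4, new row 3: (0, 4, -10, 8); set L[3][0]=-4

U[1][3] = -3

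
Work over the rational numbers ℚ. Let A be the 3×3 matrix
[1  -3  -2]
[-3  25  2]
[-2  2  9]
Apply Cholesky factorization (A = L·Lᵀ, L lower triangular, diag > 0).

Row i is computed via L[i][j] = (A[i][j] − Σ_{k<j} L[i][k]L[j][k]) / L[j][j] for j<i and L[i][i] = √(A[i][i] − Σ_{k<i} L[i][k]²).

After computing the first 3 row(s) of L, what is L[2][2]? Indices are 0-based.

Step 1: L[0][0] = √(1) = 1.
  L[1][0] = (-3) / L[0][0] = -3.
Step 2: L[1][1] = √(16) = 4.
  L[2][0] = (-2) / L[0][0] = -2.
  L[2][1] = (-4) / L[1][1] = -1.
Step 3: L[2][2] = √(4) = 2.

L[2][2] = 2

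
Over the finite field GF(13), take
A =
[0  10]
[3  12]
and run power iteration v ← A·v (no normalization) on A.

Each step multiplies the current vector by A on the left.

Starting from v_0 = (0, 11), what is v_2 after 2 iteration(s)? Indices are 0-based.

v_2 = (7, 3)

v_0 = (0, 11).
v_1 = A·v_0 = (6, 2).
v_2 = A·v_1 = (7, 3).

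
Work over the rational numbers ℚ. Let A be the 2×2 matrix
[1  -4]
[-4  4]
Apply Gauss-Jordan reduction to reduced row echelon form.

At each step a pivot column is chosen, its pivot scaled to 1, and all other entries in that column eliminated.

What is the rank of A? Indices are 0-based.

rank = 2

step 1: normalize row 0 (÷1) = (1, -4)
  row 1: subtract -4×row0 = (0, -12)
step 2: normalize row 1 (÷-12) = (0, 1)
  row 0: subtract -4×row1 = (1, 0)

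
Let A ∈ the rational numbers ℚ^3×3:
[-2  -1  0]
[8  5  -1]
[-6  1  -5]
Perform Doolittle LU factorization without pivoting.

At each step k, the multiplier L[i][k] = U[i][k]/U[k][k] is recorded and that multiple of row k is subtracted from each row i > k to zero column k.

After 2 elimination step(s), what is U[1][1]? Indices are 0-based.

U[1][1] = 1

Step 1: pivot at (0,0) is -2.
  row1 ← row1 − (-4)·row0  ⇒  L[1][0]=-4, U row1=(0, 1, -1)
  row2 ← row2 − (3)·row0  ⇒  L[2][0]=3, U row2=(0, 4, -5)
Step 2: pivot at (1,1) is 1.
  row2 ← row2 − (4)·row1  ⇒  L[2][1]=4, U row2=(0, 0, -1)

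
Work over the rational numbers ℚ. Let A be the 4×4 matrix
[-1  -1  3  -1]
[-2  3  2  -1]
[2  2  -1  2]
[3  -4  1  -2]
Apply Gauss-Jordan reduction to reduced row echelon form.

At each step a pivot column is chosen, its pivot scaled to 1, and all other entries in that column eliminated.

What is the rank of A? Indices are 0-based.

rank = 4

pivot(0,0)=-1: scale R0 → (1, 1, -3, 1)
  clear (1,0): R1 −= (-2)R0 → (0, 5, -4, 1)
  clear (2,0): R2 −= (2)R0 → (0, 0, 5, 0)
  clear (3,0): R3 −= (3)R0 → (0, -7, 10, -5)
pivot(1,1)=5: scale R1 → (0, 1, -4/5, 1/5)
  clear (0,1): R0 −= (1)R1 → (1, 0, -11/5, 4/5)
  clear (3,1): R3 −= (-7)R1 → (0, 0, 22/5, -18/5)
pivot(2,2)=5: scale R2 → (0, 0, 1, 0)
  clear (0,2): R0 −= (-11/5)R2 → (1, 0, 0, 4/5)
  clear (1,2): R1 −= (-4/5)R2 → (0, 1, 0, 1/5)
  clear (3,2): R3 −= (22/5)R2 → (0, 0, 0, -18/5)
pivot(3,3)=-18/5: scale R3 → (0, 0, 0, 1)
  clear (0,3): R0 −= (4/5)R3 → (1, 0, 0, 0)
  clear (1,3): R1 −= (1/5)R3 → (0, 1, 0, 0)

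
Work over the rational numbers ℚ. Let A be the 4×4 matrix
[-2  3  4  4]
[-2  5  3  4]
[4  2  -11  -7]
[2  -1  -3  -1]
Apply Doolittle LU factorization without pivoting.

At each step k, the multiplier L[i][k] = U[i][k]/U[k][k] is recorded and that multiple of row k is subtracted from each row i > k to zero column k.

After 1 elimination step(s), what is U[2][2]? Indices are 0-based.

[col 0] pivot -2
  R1 -= 1*R0 → (0, 2, -1, 0)  (L[1][0] := 1)
  R2 -= -2*R0 → (0, 8, -3, 1)  (L[2][0] := -2)
  R3 -= -1*R0 → (0, 2, 1, 3)  (L[3][0] := -1)

U[2][2] = -3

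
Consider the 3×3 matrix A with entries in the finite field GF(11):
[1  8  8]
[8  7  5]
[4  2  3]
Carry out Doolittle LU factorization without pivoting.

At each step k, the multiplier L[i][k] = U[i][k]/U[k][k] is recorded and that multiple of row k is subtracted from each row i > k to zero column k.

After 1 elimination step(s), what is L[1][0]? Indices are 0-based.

L[1][0] = 8

Step 1: pivot at (0,0) is 1.
  row1 ← row1 − (8)·row0  ⇒  L[1][0]=8, U row1=(0, 9, 7)
  row2 ← row2 − (4)·row0  ⇒  L[2][0]=4, U row2=(0, 3, 4)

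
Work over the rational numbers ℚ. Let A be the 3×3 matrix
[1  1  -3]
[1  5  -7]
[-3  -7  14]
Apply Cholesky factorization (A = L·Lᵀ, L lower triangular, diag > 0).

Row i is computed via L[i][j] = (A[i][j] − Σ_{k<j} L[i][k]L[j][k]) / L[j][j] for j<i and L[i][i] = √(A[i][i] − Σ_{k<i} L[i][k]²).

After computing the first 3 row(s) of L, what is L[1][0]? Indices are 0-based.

Step 1: L[0][0] = √(1) = 1.
  L[1][0] = (1) / L[0][0] = 1.
Step 2: L[1][1] = √(4) = 2.
  L[2][0] = (-3) / L[0][0] = -3.
  L[2][1] = (-4) / L[1][1] = -2.
Step 3: L[2][2] = √(1) = 1.

L[1][0] = 1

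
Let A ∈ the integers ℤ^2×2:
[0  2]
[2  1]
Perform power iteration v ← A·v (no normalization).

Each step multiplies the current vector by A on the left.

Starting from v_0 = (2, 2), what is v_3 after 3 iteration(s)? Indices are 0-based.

v_3 = (28, 38)

v_0 = (2, 2).
v_1 = A·v_0 = (4, 6).
v_2 = A·v_1 = (12, 14).
v_3 = A·v_2 = (28, 38).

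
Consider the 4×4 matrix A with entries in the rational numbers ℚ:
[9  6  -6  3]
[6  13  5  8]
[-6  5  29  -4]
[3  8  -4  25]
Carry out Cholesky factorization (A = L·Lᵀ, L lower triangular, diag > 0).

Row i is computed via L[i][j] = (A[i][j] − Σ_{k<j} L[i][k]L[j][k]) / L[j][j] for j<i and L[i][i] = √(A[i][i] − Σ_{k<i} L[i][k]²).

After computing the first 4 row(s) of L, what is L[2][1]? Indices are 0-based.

Step 1: L[0][0] = √(9) = 3.
  L[1][0] = (6) / L[0][0] = 2.
Step 2: L[1][1] = √(9) = 3.
  L[2][0] = (-6) / L[0][0] = -2.
  L[2][1] = (9) / L[1][1] = 3.
Step 3: L[2][2] = √(16) = 4.
  L[3][0] = (3) / L[0][0] = 1.
  L[3][1] = (6) / L[1][1] = 2.
  L[3][2] = (-8) / L[2][2] = -2.
Step 4: L[3][3] = √(16) = 4.

L[2][1] = 3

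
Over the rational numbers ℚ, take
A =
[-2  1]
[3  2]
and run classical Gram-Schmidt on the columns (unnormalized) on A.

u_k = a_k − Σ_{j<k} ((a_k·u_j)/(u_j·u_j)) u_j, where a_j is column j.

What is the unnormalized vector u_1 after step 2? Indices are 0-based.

u_1 = (21/13, 14/13)

Step 1: u_0 = a_0 = (-2, 3).
Step 2: u_1 = a_1 − (4/13)·u_0 = (21/13, 14/13).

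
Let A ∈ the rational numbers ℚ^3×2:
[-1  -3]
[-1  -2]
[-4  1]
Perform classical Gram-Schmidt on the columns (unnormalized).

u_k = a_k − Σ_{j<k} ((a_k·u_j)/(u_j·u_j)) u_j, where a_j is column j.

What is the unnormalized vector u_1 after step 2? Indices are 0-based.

Step 1: u_0 = a_0 = (-1, -1, -4).
Step 2: u_1 = a_1 − (1/18)·u_0 = (-53/18, -35/18, 11/9).

u_1 = (-53/18, -35/18, 11/9)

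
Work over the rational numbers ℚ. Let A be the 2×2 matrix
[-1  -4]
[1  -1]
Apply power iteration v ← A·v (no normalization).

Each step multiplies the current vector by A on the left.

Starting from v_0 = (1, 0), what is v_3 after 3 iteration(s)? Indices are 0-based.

v_3 = (11, -1)

v_0 = (1, 0).
v_1 = A·v_0 = (-1, 1).
v_2 = A·v_1 = (-3, -2).
v_3 = A·v_2 = (11, -1).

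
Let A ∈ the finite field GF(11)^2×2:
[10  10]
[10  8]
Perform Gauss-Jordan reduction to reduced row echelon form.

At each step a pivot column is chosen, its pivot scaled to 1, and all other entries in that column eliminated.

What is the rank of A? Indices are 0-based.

[1] R0 /= 10  ⇒  (1, 1)
     R1 -= 10·R0  ⇒  (0, 9)
[2] R1 /= 9  ⇒  (0, 1)
     R0 -= 1·R1  ⇒  (1, 0)

rank = 2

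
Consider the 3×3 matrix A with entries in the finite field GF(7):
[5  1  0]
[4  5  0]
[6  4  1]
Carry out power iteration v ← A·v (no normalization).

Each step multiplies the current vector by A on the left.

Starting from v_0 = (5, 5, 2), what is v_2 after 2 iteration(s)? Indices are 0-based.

v_0 = (5, 5, 2).
v_1 = A·v_0 = (2, 3, 3).
v_2 = A·v_1 = (6, 2, 6).

v_2 = (6, 2, 6)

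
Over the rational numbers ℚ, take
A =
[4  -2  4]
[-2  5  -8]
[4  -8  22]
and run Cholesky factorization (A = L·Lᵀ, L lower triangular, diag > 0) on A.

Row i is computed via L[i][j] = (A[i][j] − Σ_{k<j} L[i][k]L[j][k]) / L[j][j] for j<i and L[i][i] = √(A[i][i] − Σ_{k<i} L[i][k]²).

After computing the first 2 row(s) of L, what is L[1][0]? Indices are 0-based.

Step 1: L[0][0] = √(4) = 2.
  L[1][0] = (-2) / L[0][0] = -1.
Step 2: L[1][1] = √(4) = 2.

L[1][0] = -1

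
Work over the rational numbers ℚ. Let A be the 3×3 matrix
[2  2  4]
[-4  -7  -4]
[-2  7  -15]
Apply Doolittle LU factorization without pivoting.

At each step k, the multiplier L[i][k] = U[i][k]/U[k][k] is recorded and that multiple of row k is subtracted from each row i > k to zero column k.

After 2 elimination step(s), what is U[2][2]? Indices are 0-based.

Step 1: pivot at (0,0) is 2.
  row1 ← row1 − (-2)·row0  ⇒  L[1][0]=-2, U row1=(0, -3, 4)
  row2 ← row2 − (-1)·row0  ⇒  L[2][0]=-1, U row2=(0, 9, -11)
Step 2: pivot at (1,1) is -3.
  row2 ← row2 − (-3)·row1  ⇒  L[2][1]=-3, U row2=(0, 0, 1)

U[2][2] = 1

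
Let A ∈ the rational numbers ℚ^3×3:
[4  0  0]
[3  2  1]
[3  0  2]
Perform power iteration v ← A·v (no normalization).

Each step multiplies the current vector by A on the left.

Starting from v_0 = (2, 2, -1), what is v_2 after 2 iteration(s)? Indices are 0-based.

v_2 = (32, 46, 32)

v_0 = (2, 2, -1).
v_1 = A·v_0 = (8, 9, 4).
v_2 = A·v_1 = (32, 46, 32).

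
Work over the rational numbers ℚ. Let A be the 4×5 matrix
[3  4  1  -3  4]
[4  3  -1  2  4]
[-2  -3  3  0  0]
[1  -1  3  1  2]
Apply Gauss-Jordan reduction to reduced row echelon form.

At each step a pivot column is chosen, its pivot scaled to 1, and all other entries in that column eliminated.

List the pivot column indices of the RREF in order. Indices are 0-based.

pivot(0,0)=3: scale R0 → (1, 4/3, 1/3, -1, 4/3)
  clear (1,0): R1 −= (4)R0 → (0, -7/3, -7/3, 6, -4/3)
  clear (2,0): R2 −= (-2)R0 → (0, -1/3, 11/3, -2, 8/3)
  clear (3,0): R3 −= (1)R0 → (0, -7/3, 8/3, 2, 2/3)
pivot(1,1)=-7/3: scale R1 → (0, 1, 1, -18/7, 4/7)
  clear (0,1): R0 −= (4/3)R1 → (1, 0, -1, 17/7, 4/7)
  clear (2,1): R2 −= (-1/3)R1 → (0, 0, 4, -20/7, 20/7)
  clear (3,1): R3 −= (-7/3)R1 → (0, 0, 5, -4, 2)
pivot(2,2)=4: scale R2 → (0, 0, 1, -5/7, 5/7)
  clear (0,2): R0 −= (-1)R2 → (1, 0, 0, 12/7, 9/7)
  clear (1,2): R1 −= (1)R2 → (0, 1, 0, -13/7, -1/7)
  clear (3,2): R3 −= (5)R2 → (0, 0, 0, -3/7, -11/7)
pivot(3,3)=-3/7: scale R3 → (0, 0, 0, 1, 11/3)
  clear (0,3): R0 −= (12/7)R3 → (1, 0, 0, 0, -5)
  clear (1,3): R1 −= (-13/7)R3 → (0, 1, 0, 0, 20/3)
  clear (2,3): R2 −= (-5/7)R3 → (0, 0, 1, 0, 10/3)

pivot columns: 0, 1, 2, 3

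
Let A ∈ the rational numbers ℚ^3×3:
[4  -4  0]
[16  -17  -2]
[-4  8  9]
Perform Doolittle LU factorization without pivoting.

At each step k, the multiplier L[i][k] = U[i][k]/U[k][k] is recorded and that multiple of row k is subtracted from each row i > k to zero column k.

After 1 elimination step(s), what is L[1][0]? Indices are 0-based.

L[1][0] = 4

Step 1: pivot at (0,0) is 4.
  row1 ← row1 − (4)·row0  ⇒  L[1][0]=4, U row1=(0, -1, -2)
  row2 ← row2 − (-1)·row0  ⇒  L[2][0]=-1, U row2=(0, 4, 9)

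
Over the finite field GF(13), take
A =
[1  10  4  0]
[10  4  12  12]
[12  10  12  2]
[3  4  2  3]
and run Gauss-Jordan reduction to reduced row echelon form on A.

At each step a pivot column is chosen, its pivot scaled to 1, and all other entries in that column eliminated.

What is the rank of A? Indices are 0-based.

rank = 4

step 1: normalize row 0 (÷1) = (1, 10, 4, 0)
  row 1: subtract 10×row0 = (0, 8, 11, 12)
  row 2: subtract 12×row0 = (0, 7, 3, 2)
  row 3: subtract 3×row0 = (0, 0, 3, 3)
step 2: normalize row 1 (÷8) = (0, 1, 3, 8)
  row 0: subtract 10×row1 = (1, 0, 0, 11)
  row 2: subtract 7×row1 = (0, 0, 8, 11)
step 3: normalize row 2 (÷8) = (0, 0, 1, 3)
  row 1: subtract 3×row2 = (0, 1, 0, 12)
  row 3: subtract 3×row2 = (0, 0, 0, 7)
step 4: normalize row 3 (÷7) = (0, 0, 0, 1)
  row 0: subtract 11×row3 = (1, 0, 0, 0)
  row 1: subtract 12×row3 = (0, 1, 0, 0)
  row 2: subtract 3×row3 = (0, 0, 1, 0)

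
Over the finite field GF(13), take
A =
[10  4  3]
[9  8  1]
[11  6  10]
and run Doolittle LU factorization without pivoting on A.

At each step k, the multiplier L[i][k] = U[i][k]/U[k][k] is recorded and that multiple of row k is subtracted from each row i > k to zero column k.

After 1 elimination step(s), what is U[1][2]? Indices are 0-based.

U[1][2] = 10

k=0: U[0][0]=10
  eliminate (1,0): mult=10, new row 1: (0, 7, 10); set L[1][0]=10
  eliminate (2,0): mult=5, new row 2: (0, 12, 8); set L[2][0]=5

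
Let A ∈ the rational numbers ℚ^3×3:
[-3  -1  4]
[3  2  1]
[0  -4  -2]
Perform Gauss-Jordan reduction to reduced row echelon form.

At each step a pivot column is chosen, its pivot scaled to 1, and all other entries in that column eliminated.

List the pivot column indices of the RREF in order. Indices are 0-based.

pivot columns: 0, 1, 2

[1] R0 /= -3  ⇒  (1, 1/3, -4/3)
     R1 -= 3·R0  ⇒  (0, 1, 5)
[2] R1 /= 1  ⇒  (0, 1, 5)
     R0 -= 1/3·R1  ⇒  (1, 0, -3)
     R2 -= -4·R1  ⇒  (0, 0, 18)
[3] R2 /= 18  ⇒  (0, 0, 1)
     R0 -= -3·R2  ⇒  (1, 0, 0)
     R1 -= 5·R2  ⇒  (0, 1, 0)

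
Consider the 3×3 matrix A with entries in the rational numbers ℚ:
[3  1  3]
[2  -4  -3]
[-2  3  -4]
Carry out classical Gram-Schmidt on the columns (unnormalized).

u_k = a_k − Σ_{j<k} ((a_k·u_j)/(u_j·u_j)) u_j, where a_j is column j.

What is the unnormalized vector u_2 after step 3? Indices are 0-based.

u_2 = (-166/321, -913/321, -1162/321)

Step 1: u_0 = a_0 = (3, 2, -2).
Step 2: u_1 = a_1 − (-11/17)·u_0 = (50/17, -46/17, 29/17).
Step 3: u_2 = a_2 − (11/17)·u_0 − (172/321)·u_1 = (-166/321, -913/321, -1162/321).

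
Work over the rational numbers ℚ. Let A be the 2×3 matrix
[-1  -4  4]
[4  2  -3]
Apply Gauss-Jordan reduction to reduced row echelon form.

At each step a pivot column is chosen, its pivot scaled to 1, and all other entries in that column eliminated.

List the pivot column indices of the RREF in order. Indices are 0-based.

step 1: normalize row 0 (÷-1) = (1, 4, -4)
  row 1: subtract 4×row0 = (0, -14, 13)
step 2: normalize row 1 (÷-14) = (0, 1, -13/14)
  row 0: subtract 4×row1 = (1, 0, -2/7)

pivot columns: 0, 1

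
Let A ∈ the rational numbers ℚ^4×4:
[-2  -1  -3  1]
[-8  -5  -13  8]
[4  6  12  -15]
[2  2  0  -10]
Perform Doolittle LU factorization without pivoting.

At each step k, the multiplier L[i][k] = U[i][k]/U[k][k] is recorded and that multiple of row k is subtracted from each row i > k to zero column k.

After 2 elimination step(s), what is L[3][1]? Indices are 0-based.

Step 1: pivot at (0,0) is -2.
  row1 ← row1 − (4)·row0  ⇒  L[1][0]=4, U row1=(0, -1, -1, 4)
  row2 ← row2 − (-2)·row0  ⇒  L[2][0]=-2, U row2=(0, 4, 6, -13)
  row3 ← row3 − (-1)·row0  ⇒  L[3][0]=-1, U row3=(0, 1, -3, -9)
Step 2: pivot at (1,1) is -1.
  row2 ← row2 − (-4)·row1  ⇒  L[2][1]=-4, U row2=(0, 0, 2, 3)
  row3 ← row3 − (-1)·row1  ⇒  L[3][1]=-1, U row3=(0, 0, -4, -5)

L[3][1] = -1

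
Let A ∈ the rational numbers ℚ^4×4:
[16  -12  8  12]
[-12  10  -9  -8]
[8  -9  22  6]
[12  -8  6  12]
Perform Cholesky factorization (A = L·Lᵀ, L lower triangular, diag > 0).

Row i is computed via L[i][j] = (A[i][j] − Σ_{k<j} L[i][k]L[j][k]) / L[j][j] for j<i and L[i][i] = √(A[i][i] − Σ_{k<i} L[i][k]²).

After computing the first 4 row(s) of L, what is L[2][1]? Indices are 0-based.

L[2][1] = -3

Step 1: L[0][0] = √(16) = 4.
  L[1][0] = (-12) / L[0][0] = -3.
Step 2: L[1][1] = √(1) = 1.
  L[2][0] = (8) / L[0][0] = 2.
  L[2][1] = (-3) / L[1][1] = -3.
Step 3: L[2][2] = √(9) = 3.
  L[3][0] = (12) / L[0][0] = 3.
  L[3][1] = (1) / L[1][1] = 1.
  L[3][2] = (3) / L[2][2] = 1.
Step 4: L[3][3] = √(1) = 1.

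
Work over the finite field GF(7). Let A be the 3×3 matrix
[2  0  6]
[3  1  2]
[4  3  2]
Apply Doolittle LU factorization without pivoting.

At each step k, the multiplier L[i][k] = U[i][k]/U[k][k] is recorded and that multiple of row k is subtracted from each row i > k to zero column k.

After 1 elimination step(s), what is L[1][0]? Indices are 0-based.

L[1][0] = 5

[col 0] pivot 2
  R1 -= 5*R0 → (0, 1, 0)  (L[1][0] := 5)
  R2 -= 2*R0 → (0, 3, 4)  (L[2][0] := 2)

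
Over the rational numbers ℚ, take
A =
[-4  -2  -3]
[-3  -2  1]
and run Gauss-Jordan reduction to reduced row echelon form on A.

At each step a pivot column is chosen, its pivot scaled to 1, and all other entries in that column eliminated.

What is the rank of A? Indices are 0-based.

rank = 2

step 1: normalize row 0 (÷-4) = (1, 1/2, 3/4)
  row 1: subtract -3×row0 = (0, -1/2, 13/4)
step 2: normalize row 1 (÷-1/2) = (0, 1, -13/2)
  row 0: subtract 1/2×row1 = (1, 0, 4)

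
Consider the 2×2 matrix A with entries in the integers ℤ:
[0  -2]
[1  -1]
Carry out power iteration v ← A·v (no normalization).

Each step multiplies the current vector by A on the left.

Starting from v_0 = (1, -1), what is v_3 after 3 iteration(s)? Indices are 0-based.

v_0 = (1, -1).
v_1 = A·v_0 = (2, 2).
v_2 = A·v_1 = (-4, 0).
v_3 = A·v_2 = (0, -4).

v_3 = (0, -4)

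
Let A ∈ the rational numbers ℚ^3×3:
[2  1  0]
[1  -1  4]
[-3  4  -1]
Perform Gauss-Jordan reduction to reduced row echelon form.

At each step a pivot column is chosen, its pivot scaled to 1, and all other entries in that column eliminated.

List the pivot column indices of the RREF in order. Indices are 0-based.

pivot columns: 0, 1, 2

step 1: normalize row 0 (÷2) = (1, 1/2, 0)
  row 1: subtract 1×row0 = (0, -3/2, 4)
  row 2: subtract -3×row0 = (0, 11/2, -1)
step 2: normalize row 1 (÷-3/2) = (0, 1, -8/3)
  row 0: subtract 1/2×row1 = (1, 0, 4/3)
  row 2: subtract 11/2×row1 = (0, 0, 41/3)
step 3: normalize row 2 (÷41/3) = (0, 0, 1)
  row 0: subtract 4/3×row2 = (1, 0, 0)
  row 1: subtract -8/3×row2 = (0, 1, 0)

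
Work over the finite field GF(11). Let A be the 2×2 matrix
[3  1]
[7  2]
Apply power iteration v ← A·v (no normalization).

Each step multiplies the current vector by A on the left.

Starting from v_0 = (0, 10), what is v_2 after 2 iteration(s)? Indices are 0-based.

v_2 = (6, 0)

v_0 = (0, 10).
v_1 = A·v_0 = (10, 9).
v_2 = A·v_1 = (6, 0).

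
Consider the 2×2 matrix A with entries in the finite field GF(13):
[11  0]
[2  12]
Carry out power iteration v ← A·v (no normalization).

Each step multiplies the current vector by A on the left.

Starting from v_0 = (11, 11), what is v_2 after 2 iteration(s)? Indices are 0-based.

v_0 = (11, 11).
v_1 = A·v_0 = (4, 11).
v_2 = A·v_1 = (5, 10).

v_2 = (5, 10)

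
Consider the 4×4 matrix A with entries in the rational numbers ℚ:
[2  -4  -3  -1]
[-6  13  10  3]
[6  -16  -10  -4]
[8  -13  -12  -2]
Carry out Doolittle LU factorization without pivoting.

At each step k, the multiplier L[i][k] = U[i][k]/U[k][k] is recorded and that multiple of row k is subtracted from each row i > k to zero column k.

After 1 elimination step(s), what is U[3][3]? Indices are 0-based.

Step 1: pivot at (0,0) is 2.
  row1 ← row1 − (-3)·row0  ⇒  L[1][0]=-3, U row1=(0, 1, 1, 0)
  row2 ← row2 − (3)·row0  ⇒  L[2][0]=3, U row2=(0, -4, -1, -1)
  row3 ← row3 − (4)·row0  ⇒  L[3][0]=4, U row3=(0, 3, 0, 2)

U[3][3] = 2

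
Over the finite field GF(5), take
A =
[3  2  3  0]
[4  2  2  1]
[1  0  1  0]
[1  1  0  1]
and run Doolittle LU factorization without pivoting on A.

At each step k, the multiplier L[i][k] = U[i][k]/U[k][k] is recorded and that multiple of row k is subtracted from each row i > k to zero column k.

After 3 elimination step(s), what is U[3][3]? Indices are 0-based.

U[3][3] = 3

k=0: U[0][0]=3
  eliminate (1,0): mult=3, new row 1: (0, 1, 3, 1); set L[1][0]=3
  eliminate (2,0): mult=2, new row 2: (0, 1, 0, 0); set L[2][0]=2
  eliminate (3,0): mult=2, new row 3: (0, 2, 4, 1); set L[3][0]=2
k=1: U[1][1]=1
  eliminate (2,1): mult=1, new row 2: (0, 0, 2, 4); set L[2][1]=1
  eliminate (3,1): mult=2, new row 3: (0, 0, 3, 4); set L[3][1]=2
k=2: U[2][2]=2
  eliminate (3,2): mult=4, new row 3: (0, 0, 0, 3); set L[3][2]=4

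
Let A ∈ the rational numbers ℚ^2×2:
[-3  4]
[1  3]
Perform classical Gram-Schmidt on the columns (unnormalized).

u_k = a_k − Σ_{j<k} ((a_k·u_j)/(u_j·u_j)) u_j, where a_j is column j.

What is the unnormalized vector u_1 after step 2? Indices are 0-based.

u_1 = (13/10, 39/10)

Step 1: u_0 = a_0 = (-3, 1).
Step 2: u_1 = a_1 − (-9/10)·u_0 = (13/10, 39/10).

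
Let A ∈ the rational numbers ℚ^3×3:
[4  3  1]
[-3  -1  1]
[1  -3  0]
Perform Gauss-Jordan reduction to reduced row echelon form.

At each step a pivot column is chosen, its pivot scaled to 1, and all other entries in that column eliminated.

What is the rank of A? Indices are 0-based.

pivot(0,0)=4: scale R0 → (1, 3/4, 1/4)
  clear (1,0): R1 −= (-3)R0 → (0, 5/4, 7/4)
  clear (2,0): R2 −= (1)R0 → (0, -15/4, -1/4)
pivot(1,1)=5/4: scale R1 → (0, 1, 7/5)
  clear (0,1): R0 −= (3/4)R1 → (1, 0, -4/5)
  clear (2,1): R2 −= (-15/4)R1 → (0, 0, 5)
pivot(2,2)=5: scale R2 → (0, 0, 1)
  clear (0,2): R0 −= (-4/5)R2 → (1, 0, 0)
  clear (1,2): R1 −= (7/5)R2 → (0, 1, 0)

rank = 3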